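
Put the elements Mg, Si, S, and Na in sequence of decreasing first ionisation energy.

S > Si > Mg > Na

Na is in period 3, group 1; Mg is in period 3, group 2; Si is in period 3, group 14; S is in period 3, group 16.
Removing the outermost electron gets harder across a period and easier down a group.
All lie in period 3, so first ionization energy increases left to right.
So from highest to lowest: S > Si > Mg > Na.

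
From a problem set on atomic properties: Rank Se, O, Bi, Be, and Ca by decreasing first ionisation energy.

First ionization energy rises across a period (greater Z_eff holds electrons more tightly) and falls down a group (valence electrons are farther from the nucleus).
Here both period and group differ, so the two effects have to be weighed against each other.
Bi > Ca: period and group pull opposite ways; the across-period shift dominates (703 vs 590 kJ/mol).
Be > Bi: period and group pull opposite ways; the down-group shift dominates (900 vs 703 kJ/mol).
Se > Be: period and group pull opposite ways; the across-period shift dominates (941 vs 900 kJ/mol).
O > Se: O sits above Se in group 16, so the down-group effect alone puts O higher.
For reference (kJ/mol): Be 900, O 1314, Ca 590, Se 941, Bi 703.
So from highest to lowest: O > Se > Be > Bi > Ca.

O, Se, Be, Bi, Ca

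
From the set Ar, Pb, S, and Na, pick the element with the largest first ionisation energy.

Ar

Na is in period 3, group 1; S is in period 3, group 16; Ar is in period 3, group 18; Pb is in period 6, group 14.
First ionization energy rises across a period (greater Z_eff holds electrons more tightly) and falls down a group (valence electrons are farther from the nucleus).
Neither a single period nor a single group — weigh both effects.
Pb > Na: period and group pull opposite ways; the across-period shift dominates (716 vs 496 kJ/mol).
S > Pb: relative to Pb, both the across-period and down-group shifts push S's first ionization energy up.
Ar > S: both are in period 3; the period trend gives Ar the larger value.
Approximate values (kJ/mol): Na 496, S 1000, Ar 1521, Pb 716.
The largest first ionisation energy among these belongs to Ar.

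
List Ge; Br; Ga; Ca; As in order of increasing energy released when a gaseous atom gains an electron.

Ca, Ga, As, Ge, Br

EA tends to increase across a period and decrease down a group, though the pattern is less regular than for IE or radius.
All lie in period 4; the across-period trend (electron affinity increases left to right) applies, with the exception below.
Note the exception: Ge has a higher electron affinity than As, contrary to the simple trend — adding an electron to As's half-filled 4p³ is unfavourable, so Ge (4p²) has the more exothermic EA.
Tabulated electron affinity (kJ/mol): Ca 2, Ga 29, Ge 119, As 78, Br 325.
So from lowest to highest: Ca < Ga < As < Ge < Br.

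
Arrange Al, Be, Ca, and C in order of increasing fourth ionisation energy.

C < Ca < Al < Be

IE_4 is the cost of taking one more electron from the +3 cation: Al³⁺ is the bare [Ne] core; Be³⁺ is already 1 electron into the core; Ca³⁺ is already 1 electron into the core; C³⁺ still has 1 valence electron.
Pulling an electron out of a noble-gas core costs far more than removing a remaining valence electron, so Ca, Al and Be sit at the high end of IE_4.
The numbers (kJ/mol): Al 11577, Be 21007, Ca 6491, C 6223.
So the fourth ionization energies run C < Ca < Al < Be.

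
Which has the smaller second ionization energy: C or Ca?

Ca

After 1 electron has been removed, what remains? C⁺ still has 3 valence electrons; Ca⁺ still has 1 valence electron.
All are still removing valence electrons, so compare the +1 ions as you would atoms: IE_2 generally rises across a period (higher Z_eff) and falls down a group (larger shell), subject to the usual subshell exceptions.
Valence configurations: C⁺ [He]2s²2p¹, Ca⁺ [Ar]4s¹.
The numbers (kJ/mol): C 2353, Ca 1145.
Overall IE_2 order: Ca < C.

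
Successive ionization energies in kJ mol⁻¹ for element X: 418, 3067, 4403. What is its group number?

Group 1

Look for the largest jump between consecutive ionization energies: IE2/IE1 ≈ 7.3, far larger than any earlier ratio.
That jump marks the point where a core electron is being removed. So the atom has 1 valence electron.
A main-group element with 1 valence electron is in group 1.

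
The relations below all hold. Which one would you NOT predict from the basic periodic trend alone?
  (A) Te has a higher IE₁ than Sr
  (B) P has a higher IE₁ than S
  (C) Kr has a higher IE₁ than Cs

The general trend: IE₁ increases across a period and decreases down a group.
(A) Te (period 5, group 16) vs Sr (period 5, group 2): the stated order agrees with the simple trend.
(B) P (period 3, group 15) vs S (period 3, group 16): the stated order contradicts the simple trend.
(C) Kr (period 4, group 18) vs Cs (period 6, group 1): the stated order agrees with the simple trend.
The exception is (B): S (3p⁴) ionizes more easily than half-filled P (3p³) because the paired 3p electron in S is pushed out by e⁻–e⁻ repulsion.

(B)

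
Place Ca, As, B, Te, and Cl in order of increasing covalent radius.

B, Cl, As, Te, Ca

Radius decreases left→right (rising Z_eff, same n) and increases top→bottom (higher n).
Here both period and group differ, so the two effects have to be weighed against each other.
Cl > B: the two effects oppose for this pair; the down-group effect wins (99 vs 85 pm).
As > Cl: relative to Cl, both the across-period and down-group shifts push As's atomic radius up.
Te > As: the two effects oppose for this pair; the down-group effect wins (136 vs 121 pm).
Ca > Te: period and group pull opposite ways; the across-period shift dominates (171 vs 136 pm).
For reference (pm): B 85, Cl 99, Ca 171, As 121, Te 136.
So from smallest to largest: B < Cl < As < Te < Ca.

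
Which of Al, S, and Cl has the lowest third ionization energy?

Al

IE_3 is the cost of taking one more electron from the +2 cation: Al²⁺ still has 1 valence electron; S²⁺ still has 4 valence electrons; Cl²⁺ still has 5 valence electrons.
All are still removing valence electrons, so compare the +2 ions as you would atoms: IE_3 generally rises across a period (higher Z_eff) and falls down a group (larger shell), subject to the usual subshell exceptions.
Valence configurations: Al²⁺ [Ne]3s¹, S²⁺ [Ne]3s²3p², Cl²⁺ [Ne]3s²3p³.
Approximate IE_3 values (kJ/mol): Al 2745, S 3357, Cl 3822.
Overall IE_3 order: Al < S < Cl.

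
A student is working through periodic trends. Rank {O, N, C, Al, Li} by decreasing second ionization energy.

IE_2 is the cost of taking one more electron from the +1 cation: O⁺ still has 5 valence electrons; N⁺ still has 4 valence electrons; C⁺ still has 3 valence electrons; Al⁺ still has 2 valence electrons; Li⁺ is the bare [He] core.
Core electrons are held far more tightly than valence electrons, so Li tops the IE_2 order.
Valence configurations: O⁺ [He]2s²2p³, N⁺ [He]2s²2p², C⁺ [He]2s²2p¹, Al⁺ [Ne]3s².
The numbers (kJ/mol): O 3388, N 2856, C 2353, Al 1817, Li 7298.
So the second ionization energies run Al < C < N < O < Li.

Li > O > N > C > Al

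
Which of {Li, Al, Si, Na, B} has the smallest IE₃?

Al

Consider each +2 ion: Li²⁺ is already 1 electron into the core; Al²⁺ still has 1 valence electron; Si²⁺ still has 2 valence electrons; Na²⁺ is already 1 electron into the core; B²⁺ still has 1 valence electron.
Pulling an electron out of a noble-gas core costs far more than removing a remaining valence electron, so Na and Li sit at the high end of IE_3.
Valence configurations: Al²⁺ [Ne]3s¹, Si²⁺ [Ne]3s², B²⁺ [He]2s¹.
Approximate IE_3 values (kJ/mol): Li 11815, Al 2745, Si 3232, Na 6910, B 3660.
Putting it together, IE_3: Al < Si < B < Na < Li.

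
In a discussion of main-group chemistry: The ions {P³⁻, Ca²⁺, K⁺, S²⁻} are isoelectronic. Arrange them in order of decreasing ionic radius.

P³⁻ > S²⁻ > K⁺ > Ca²⁺

All of these have 18 electrons, so size is governed by nuclear charge alone: the more protons, the stronger the pull on the same electron cloud, and the smaller the ion.
Nuclear charges: Ca²⁺ (Z=20), K⁺ (Z=19), S²⁻ (Z=16), P³⁻ (Z=15).
Largest to smallest: P³⁻ > S²⁻ > K⁺ > Ca²⁺.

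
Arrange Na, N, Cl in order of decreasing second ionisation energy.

After 1 electron has been removed, what remains? Na⁺ is the bare [Ne] core; N⁺ still has 4 valence electrons; Cl⁺ still has 6 valence electrons.
Pulling an electron out of a noble-gas core costs far more than removing a remaining valence electron, so Na sits at the high end of IE_2.
Valence configurations: N⁺ [He]2s²2p², Cl⁺ [Ne]3s²3p⁴.
The numbers (kJ/mol): Na 4562, N 2856, Cl 2298.
Hence IE_2: Cl < N < Na.

Na, N, Cl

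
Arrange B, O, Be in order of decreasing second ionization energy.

O > B > Be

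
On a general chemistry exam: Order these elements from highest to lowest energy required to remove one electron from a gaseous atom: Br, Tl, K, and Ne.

Ne is in period 2, group 18; K is in period 4, group 1; Br is in period 4, group 17; Tl is in period 6, group 13.
Removing the outermost electron gets harder across a period and easier down a group.
These span different periods and groups, so the two trends combine.
Tl > K: period and group pull opposite ways; the across-period shift dominates (589 vs 419 kJ/mol).
Br > Tl: both effects reinforce here, so Br is clearly the higher of the two.
Ne > Br: relative to Br, both the across-period and down-group shifts push Ne's first ionization energy up.
Approximate values (kJ/mol): Ne 2081, K 419, Br 1140, Tl 589.
So from highest to lowest: Ne > Br > Tl > K.

Ne, Br, Tl, K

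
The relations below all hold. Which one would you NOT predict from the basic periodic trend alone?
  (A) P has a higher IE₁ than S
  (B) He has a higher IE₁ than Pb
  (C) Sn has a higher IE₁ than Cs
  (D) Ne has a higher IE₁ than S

(A)

The general trend: IE₁ increases across a period and decreases down a group.
(A) P (period 3, group 15) vs S (period 3, group 16): the stated order contradicts the simple trend.
(B) He (period 1, group 18) vs Pb (period 6, group 14): the stated order agrees with the simple trend.
(C) Sn (period 5, group 14) vs Cs (period 6, group 1): the stated order agrees with the simple trend.
(D) Ne (period 2, group 18) vs S (period 3, group 16): the stated order agrees with the simple trend.
The exception is (A): S (3p⁴) ionizes more easily than half-filled P (3p³) because the paired 3p electron in S is pushed out by e⁻–e⁻ repulsion.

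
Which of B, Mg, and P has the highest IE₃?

Mg

Consider each +2 ion: B²⁺ still has 1 valence electron; Mg²⁺ is the bare [Ne] core; P²⁺ still has 3 valence electrons.
Pulling an electron out of a noble-gas core costs far more than removing a remaining valence electron, so Mg sits at the high end of IE_3.
Valence configurations: B²⁺ [He]2s¹, P²⁺ [Ne]3s²3p¹.
Approximate IE_3 values (kJ/mol): B 3660, Mg 7733, P 2914.
Putting it together, IE_3: P < B < Mg.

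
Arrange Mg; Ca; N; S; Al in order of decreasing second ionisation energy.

N, S, Al, Mg, Ca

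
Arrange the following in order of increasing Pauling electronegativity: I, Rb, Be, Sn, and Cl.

Rb, Be, Sn, I, Cl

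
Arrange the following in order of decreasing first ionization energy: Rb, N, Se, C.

N, C, Se, Rb

C is in period 2, group 14; N is in period 2, group 15; Se is in period 4, group 16; Rb is in period 5, group 1.
First ionization energy rises across a period (greater Z_eff holds electrons more tightly) and falls down a group (valence electrons are farther from the nucleus).
Here both period and group differ, so the two effects have to be weighed against each other.
Se > Rb: relative to Rb, both the across-period and down-group shifts push Se's first ionization energy up.
C > Se: the two effects oppose for this pair; the down-group effect wins (1086 vs 941 kJ/mol).
N > C: N lies to the right of C in period 2, so the across-period effect alone puts N higher.
For reference (kJ/mol): C 1086, N 1402, Se 941, Rb 403.
So from highest to lowest: N > C > Se > Rb.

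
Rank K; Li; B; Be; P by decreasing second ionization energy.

Li, K, B, P, Be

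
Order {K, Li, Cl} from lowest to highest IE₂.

Cl < K < Li

The second ionization energy removes an electron from the +1 ion. For each element: K⁺ is the bare [Ar] core; Li⁺ is the bare [He] core; Cl⁺ still has 6 valence electrons.
Core electrons are held far more tightly than valence electrons, so K and Li top the IE_2 order.
Approximate IE_2 values (kJ/mol): K 3052, Li 7298, Cl 2298.
Hence IE_2: Cl < K < Li.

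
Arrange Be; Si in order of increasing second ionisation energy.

Si < Be

The second ionization energy removes an electron from the +1 ion. For each element: Be⁺ still has 1 valence electron; Si⁺ still has 3 valence electrons.
All are still removing valence electrons, so compare the +1 ions as you would atoms: IE_2 generally rises across a period (higher Z_eff) and falls down a group (larger shell), subject to the usual subshell exceptions.
Valence configurations: Be⁺ [He]2s¹, Si⁺ [Ne]3s²3p¹.
Tabulated IE_2 (kJ/mol): Be 1757, Si 1577.
Overall IE_2 order: Si < Be.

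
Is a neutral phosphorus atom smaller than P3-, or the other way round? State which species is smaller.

P

Forming P3- adds 3 electrons to P. More electron–electron repulsion in the same shell, with unchanged nuclear charge, lets the cloud expand.
An anion is larger than its parent atom: P3- > P.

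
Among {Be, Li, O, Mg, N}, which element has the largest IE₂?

Consider each +1 ion: Be⁺ still has 1 valence electron; Li⁺ is the bare [He] core; O⁺ still has 5 valence electrons; Mg⁺ still has 1 valence electron; N⁺ still has 4 valence electrons.
Core electrons are held far more tightly than valence electrons, so Li tops the IE_2 order.
Valence configurations: Be⁺ [He]2s¹, O⁺ [He]2s²2p³, Mg⁺ [Ne]3s¹, N⁺ [He]2s²2p².
Tabulated IE_2 (kJ/mol): Be 1757, Li 7298, O 3388, Mg 1451, N 2856.
Putting it together, IE_2: Mg < Be < N < O < Li.

Li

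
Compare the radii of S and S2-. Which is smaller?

Forming S2- adds 2 electrons to S. More electron–electron repulsion in the same shell, with unchanged nuclear charge, lets the cloud expand.
An anion is larger than its parent atom: S2- > S.

S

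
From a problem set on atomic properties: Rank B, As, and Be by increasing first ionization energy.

B < Be < As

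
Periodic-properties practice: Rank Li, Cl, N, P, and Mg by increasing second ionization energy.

IE_2 is the cost of taking one more electron from the +1 cation: Li⁺ is the bare [He] core; Cl⁺ still has 6 valence electrons; N⁺ still has 4 valence electrons; P⁺ still has 4 valence electrons; Mg⁺ still has 1 valence electron.
Core electrons are held far more tightly than valence electrons, so Li tops the IE_2 order.
Valence configurations: Cl⁺ [Ne]3s²3p⁴, N⁺ [He]2s²2p², P⁺ [Ne]3s²3p², Mg⁺ [Ne]3s¹.
Tabulated IE_2 (kJ/mol): Li 7298, Cl 2298, N 2856, P 1907, Mg 1451.
So the second ionization energies run Mg < P < Cl < N < Li.

Mg < P < Cl < N < Li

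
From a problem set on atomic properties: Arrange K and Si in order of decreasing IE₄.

Consider each +3 ion: K³⁺ is already 2 electrons into the core; Si³⁺ still has 1 valence electron.
Pulling an electron out of a noble-gas core costs far more than removing a remaining valence electron, so K sits at the high end of IE_4.
The numbers (kJ/mol): K 5877, Si 4356.
Putting it together, IE_4: Si < K.

K > Si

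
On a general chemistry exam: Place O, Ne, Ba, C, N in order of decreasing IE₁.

Ne > N > O > C > Ba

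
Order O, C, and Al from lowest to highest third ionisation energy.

Al < C < O

IE_3 is the cost of taking one more electron from the +2 cation: O²⁺ still has 4 valence electrons; C²⁺ still has 2 valence electrons; Al²⁺ still has 1 valence electron.
All are still removing valence electrons, so compare the +2 ions as you would atoms: IE_3 generally rises across a period (higher Z_eff) and falls down a group (larger shell), subject to the usual subshell exceptions.
Valence configurations: O²⁺ [He]2s²2p², C²⁺ [He]2s², Al²⁺ [Ne]3s¹.
The numbers (kJ/mol): O 5300, C 4620, Al 2745.
Putting it together, IE_3: Al < C < O.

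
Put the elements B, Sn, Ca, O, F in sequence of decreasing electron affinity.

F, O, Sn, B, Ca

EA tends to increase across a period and decrease down a group, though the pattern is less regular than for IE or radius.
Here both period and group differ, so the two effects have to be weighed against each other.
B > Ca: relative to Ca, both the across-period and down-group shifts push B's electron affinity up.
Sn > B: period and group pull opposite ways; the across-period shift dominates (107 vs 27 kJ/mol).
O > Sn: both effects reinforce here, so O is clearly the higher of the two.
F > O: F lies to the right of O in period 2, so the across-period effect alone puts F higher.
Approximate values (kJ/mol): B 27, O 141, F 328, Ca 2, Sn 107.
So from highest to lowest: F > O > Sn > B > Ca.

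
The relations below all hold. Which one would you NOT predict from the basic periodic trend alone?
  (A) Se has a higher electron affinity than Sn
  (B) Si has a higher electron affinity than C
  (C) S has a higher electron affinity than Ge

(B)

The general trend: electron affinity increases across a period and decreases down a group.
(A) Se (period 4, group 16) vs Sn (period 5, group 14): the stated order agrees with the simple trend.
(B) Si (period 3, group 14) vs C (period 2, group 14): the stated order contradicts the simple trend.
(C) S (period 3, group 16) vs Ge (period 4, group 14): the stated order agrees with the simple trend.
The exception is (B): Si's larger, more diffuse 3p orbitals accept an added electron slightly more readily than C's compact 2p.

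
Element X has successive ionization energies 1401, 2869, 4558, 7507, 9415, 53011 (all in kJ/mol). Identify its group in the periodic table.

Group 15

Look for the largest jump between consecutive ionization energies: IE6/IE5 ≈ 5.6, far larger than any earlier ratio.
That jump marks the point where a core electron is being removed. So the atom has 5 valence electrons.
A main-group element with 5 valence electrons is in group 15.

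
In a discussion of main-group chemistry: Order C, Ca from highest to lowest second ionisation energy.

After 1 electron has been removed, what remains? C⁺ still has 3 valence electrons; Ca⁺ still has 1 valence electron.
All are still removing valence electrons, so compare the +1 ions as you would atoms: IE_2 generally rises across a period (higher Z_eff) and falls down a group (larger shell), subject to the usual subshell exceptions.
Valence configurations: C⁺ [He]2s²2p¹, Ca⁺ [Ar]4s¹.
Approximate IE_2 values (kJ/mol): C 2353, Ca 1145.
So the second ionization energies run Ca < C.

C > Ca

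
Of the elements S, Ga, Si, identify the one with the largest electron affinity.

S

Si is in period 3, group 14; S is in period 3, group 16; Ga is in period 4, group 13.
Adding an electron releases more energy for atoms nearer the top right (short of the noble gases).
Here both period and group differ, so the two effects have to be weighed against each other.
Si > Ga: both effects reinforce here, so Si is clearly the higher of the two.
S > Si: S lies to the right of Si in period 3, so the across-period effect alone puts S higher.
Approximate values (kJ/mol): Si 134, S 200, Ga 29.
The largest electron affinity among these belongs to S.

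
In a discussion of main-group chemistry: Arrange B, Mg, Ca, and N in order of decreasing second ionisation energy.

The second ionization energy removes an electron from the +1 ion. For each element: B⁺ still has 2 valence electrons; Mg⁺ still has 1 valence electron; Ca⁺ still has 1 valence electron; N⁺ still has 4 valence electrons.
All are still removing valence electrons, so compare the +1 ions as you would atoms: IE_2 generally rises across a period (higher Z_eff) and falls down a group (larger shell), subject to the usual subshell exceptions.
Valence configurations: B⁺ [He]2s², Mg⁺ [Ne]3s¹, Ca⁺ [Ar]4s¹, N⁺ [He]2s²2p².
The numbers (kJ/mol): B 2427, Mg 1451, Ca 1145, N 2856.
So the second ionization energies run Ca < Mg < B < N.

N > B > Mg > Ca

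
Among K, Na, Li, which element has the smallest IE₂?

K

The second ionization energy removes an electron from the +1 ion. For each element: K⁺ is the bare [Ar] core; Na⁺ is the bare [Ne] core; Li⁺ is the bare [He] core.
All of these are removing an electron from a noble-gas core or deeper; the smaller core (lower principal quantum number) is held far more tightly, and within a period the higher nuclear charge binds the same core more tightly.
The numbers (kJ/mol): K 3052, Na 4562, Li 7298.
So the second ionization energies run K < Na < Li.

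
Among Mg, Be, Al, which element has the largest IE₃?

Be

IE_3 is the cost of taking one more electron from the +2 cation: Mg²⁺ is the bare [Ne] core; Be²⁺ is the bare [He] core; Al²⁺ still has 1 valence electron.
Pulling an electron out of a noble-gas core costs far more than removing a remaining valence electron, so Mg and Be sit at the high end of IE_3.
The numbers (kJ/mol): Mg 7733, Be 14849, Al 2745.
Putting it together, IE_3: Al < Mg < Be.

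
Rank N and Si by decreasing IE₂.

Consider each +1 ion: N⁺ still has 4 valence electrons; Si⁺ still has 3 valence electrons.
All are still removing valence electrons, so compare the +1 ions as you would atoms: IE_2 generally rises across a period (higher Z_eff) and falls down a group (larger shell), subject to the usual subshell exceptions.
Valence configurations: N⁺ [He]2s²2p², Si⁺ [Ne]3s²3p¹.
Approximate IE_2 values (kJ/mol): N 2856, Si 1577.
So the second ionization energies run Si < N.

N > Si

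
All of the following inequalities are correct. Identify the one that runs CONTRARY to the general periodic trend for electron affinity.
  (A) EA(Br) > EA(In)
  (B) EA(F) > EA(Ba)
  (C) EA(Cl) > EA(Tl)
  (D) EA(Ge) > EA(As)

The general trend: electron affinity increases across a period and decreases down a group.
(A) Br (period 4, group 17) vs In (period 5, group 13): the stated order agrees with the simple trend.
(B) F (period 2, group 17) vs Ba (period 6, group 2): the stated order agrees with the simple trend.
(C) Cl (period 3, group 17) vs Tl (period 6, group 13): the stated order agrees with the simple trend.
(D) Ge (period 4, group 14) vs As (period 4, group 15): the stated order contradicts the simple trend.
The exception is (D): adding an electron to As's half-filled 4p³ is unfavourable, so Ge (4p²) has the more exothermic EA.

(D)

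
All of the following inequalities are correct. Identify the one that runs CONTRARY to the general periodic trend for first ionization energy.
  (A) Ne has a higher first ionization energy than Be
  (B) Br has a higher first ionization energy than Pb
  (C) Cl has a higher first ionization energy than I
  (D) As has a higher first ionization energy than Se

(D)

The general trend: first ionization energy increases across a period and decreases down a group.
(A) Ne (period 2, group 18) vs Be (period 2, group 2): the stated order agrees with the simple trend.
(B) Br (period 4, group 17) vs Pb (period 6, group 14): the stated order agrees with the simple trend.
(C) Cl (period 3, group 17) vs I (period 5, group 17): the stated order agrees with the simple trend.
(D) As (period 4, group 15) vs Se (period 4, group 16): the stated order contradicts the simple trend.
The exception is (D): Se (4p⁴) ionizes more easily than half-filled As (4p³).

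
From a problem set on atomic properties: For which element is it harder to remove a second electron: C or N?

The second ionization energy removes an electron from the +1 ion. For each element: C⁺ still has 3 valence electrons; N⁺ still has 4 valence electrons.
All are still removing valence electrons, so compare the +1 ions as you would atoms: IE_2 generally rises across a period (higher Z_eff) and falls down a group (larger shell), subject to the usual subshell exceptions.
Valence configurations: C⁺ [He]2s²2p¹, N⁺ [He]2s²2p².
Approximate IE_2 values (kJ/mol): C 2353, N 2856.
So the second ionization energies run C < N.

N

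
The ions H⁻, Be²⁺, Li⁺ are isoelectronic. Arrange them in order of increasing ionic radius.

All of these have 2 electrons, so size is governed by nuclear charge alone: the more protons, the stronger the pull on the same electron cloud, and the smaller the ion.
Nuclear charges: Be²⁺ (Z=4), Li⁺ (Z=3), H⁻ (Z=1).
Smallest to largest: Be²⁺ < Li⁺ < H⁻.

Be²⁺, Li⁺, H⁻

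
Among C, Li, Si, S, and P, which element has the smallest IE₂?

Si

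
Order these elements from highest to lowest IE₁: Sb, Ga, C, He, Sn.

He, C, Sb, Sn, Ga

He is in period 1, group 18; C is in period 2, group 14; Ga is in period 4, group 13; Sn is in period 5, group 14; Sb is in period 5, group 15.
First ionization energy rises across a period (greater Z_eff holds electrons more tightly) and falls down a group (valence electrons are farther from the nucleus).
These span different periods and groups, so the two trends combine.
Sn > Ga: period and group pull opposite ways; the across-period shift dominates (709 vs 579 kJ/mol).
Sb > Sn: both are in period 5; the period trend gives Sb the larger value.
C > Sb: period and group pull opposite ways; the down-group shift dominates (1086 vs 831 kJ/mol).
He > C: both effects reinforce here, so He is clearly the higher of the two.
Approximate values (kJ/mol): He 2372, C 1086, Ga 579, Sn 709, Sb 831.
So from highest to lowest: He > C > Sb > Sn > Ga.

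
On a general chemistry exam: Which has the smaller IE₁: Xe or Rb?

Removing the outermost electron gets harder across a period and easier down a group.
All lie in period 5, so first ionization energy increases left to right.
So Rb has the smaller IE₁ (Rb < Xe).

Rb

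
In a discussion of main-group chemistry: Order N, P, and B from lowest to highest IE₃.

After 2 electrons have been removed, what remains? N²⁺ still has 3 valence electrons; P²⁺ still has 3 valence electrons; B²⁺ still has 1 valence electron.
All are still removing valence electrons, so compare the +2 ions as you would atoms: IE_3 generally rises across a period (higher Z_eff) and falls down a group (larger shell), subject to the usual subshell exceptions.
Valence configurations: N²⁺ [He]2s²2p¹, P²⁺ [Ne]3s²3p¹, B²⁺ [He]2s¹.
Approximate IE_3 values (kJ/mol): N 4578, P 2914, B 3660.
Putting it together, IE_3: P < B < N.

P < B < N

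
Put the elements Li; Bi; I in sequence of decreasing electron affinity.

I > Bi > Li

Li is in period 2, group 1; I is in period 5, group 17; Bi is in period 6, group 15.
Electron affinity generally becomes more exothermic across a period toward the halogens and less exothermic down a group.
These span different periods and groups, so the two trends combine.
Bi > Li: period and group pull opposite ways; the across-period shift dominates (91 vs 60 kJ/mol).
I > Bi: both effects reinforce here, so I is clearly the higher of the two.
Approximate values (kJ/mol): Li 60, I 295, Bi 91.
So from highest to lowest: I > Bi > Li.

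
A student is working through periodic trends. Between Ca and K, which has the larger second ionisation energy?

K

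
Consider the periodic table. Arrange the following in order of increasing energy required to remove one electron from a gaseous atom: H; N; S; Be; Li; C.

Li, Be, S, C, H, N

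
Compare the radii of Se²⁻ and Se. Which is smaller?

Se

Forming Se²⁻ adds 2 electrons to Se. More electron–electron repulsion in the same shell, with unchanged nuclear charge, lets the cloud expand.
An anion is larger than its parent atom: Se²⁻ > Se.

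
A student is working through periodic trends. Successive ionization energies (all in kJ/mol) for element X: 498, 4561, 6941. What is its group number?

Look for the largest jump between consecutive ionization energies: IE2/IE1 ≈ 9.2, far larger than any earlier ratio.
That jump marks the point where a core electron is being removed. So the atom has 1 valence electron.
A main-group element with 1 valence electron is in group 1.

Group 1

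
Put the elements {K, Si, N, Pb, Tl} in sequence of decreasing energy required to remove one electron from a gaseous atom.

First ionization energy rises across a period (greater Z_eff holds electrons more tightly) and falls down a group (valence electrons are farther from the nucleus).
Neither a single period nor a single group — weigh both effects.
Tl > K: period and group pull opposite ways; the across-period shift dominates (589 vs 419 kJ/mol).
Pb > Tl: both are in period 6; the period trend gives Pb the larger value.
Si > Pb: Si sits above Pb in group 14, so the down-group effect alone puts Si higher.
N > Si: relative to Si, both the across-period and down-group shifts push N's first ionization energy up.
For reference (kJ/mol): N 1402, Si 786, K 419, Tl 589, Pb 716.
So from highest to lowest: N > Si > Pb > Tl > K.

N, Si, Pb, Tl, K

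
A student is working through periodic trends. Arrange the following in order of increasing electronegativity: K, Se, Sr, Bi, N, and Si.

K, Sr, Si, Bi, Se, N

N is in period 2, group 15; Si is in period 3, group 14; K is in period 4, group 1; Se is in period 4, group 16; Sr is in period 5, group 2; Bi is in period 6, group 15.
Electronegativity increases across a period and decreases down a group, tracking effective nuclear charge and atomic size.
Here both period and group differ, so the two effects have to be weighed against each other.
Sr > K: period and group pull opposite ways; the across-period shift dominates (0.95 vs 0.82).
Si > Sr: both effects reinforce here, so Si is clearly the higher of the two.
Bi > Si: the two effects oppose for this pair; the across-period effect wins (2.02 vs 1.90).
Se > Bi: relative to Bi, both the across-period and down-group shifts push Se's electronegativity up.
N > Se: period and group pull opposite ways; the down-group shift dominates (3.04 vs 2.55).
Tabulated electronegativity (Pauling): N 3.04, Si 1.90, K 0.82, Se 2.55, Sr 0.95, Bi 2.02.
So from lowest to highest: K < Sr < Si < Bi < Se < N.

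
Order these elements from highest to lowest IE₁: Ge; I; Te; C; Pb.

C, I, Te, Ge, Pb

C is in period 2, group 14; Ge is in period 4, group 14; Te is in period 5, group 16; I is in period 5, group 17; Pb is in period 6, group 14.
First ionization energy rises across a period (greater Z_eff holds electrons more tightly) and falls down a group (valence electrons are farther from the nucleus).
Here both period and group differ, so the two effects have to be weighed against each other.
Ge > Pb: Ge sits above Pb in group 14, so the down-group effect alone puts Ge higher.
Te > Ge: the two effects oppose for this pair; the across-period effect wins (869 vs 762 kJ/mol).
I > Te: I lies to the right of Te in period 5, so the across-period effect alone puts I higher.
C > I: the two effects oppose for this pair; the down-group effect wins (1086 vs 1008 kJ/mol).
Tabulated first ionization energy (kJ/mol): C 1086, Ge 762, Te 869, I 1008, Pb 716.
So from highest to lowest: C > I > Te > Ge > Pb.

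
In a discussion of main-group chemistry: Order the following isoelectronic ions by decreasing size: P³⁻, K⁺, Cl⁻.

P³⁻, Cl⁻, K⁺

All of these have 18 electrons, so size is governed by nuclear charge alone: the more protons, the stronger the pull on the same electron cloud, and the smaller the ion.
Nuclear charges: K⁺ (Z=19), Cl⁻ (Z=17), P³⁻ (Z=15).
Largest to smallest: P³⁻ > Cl⁻ > K⁺.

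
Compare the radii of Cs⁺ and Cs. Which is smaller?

Cs⁺

Forming Cs⁺ removes 1 electron from Cs. Fewer electrons for the same nuclear charge means less shielding and a higher Z_eff on the remaining electrons, and for main-group metals the entire outer shell is lost.
A cation is smaller than its parent atom: Cs⁺ < Cs.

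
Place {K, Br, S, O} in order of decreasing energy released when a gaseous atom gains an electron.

Br > S > O > K

O is in period 2, group 16; S is in period 3, group 16; K is in period 4, group 1; Br is in period 4, group 17.
Adding an electron releases more energy for atoms nearer the top right (short of the noble gases).
Neither a single period nor a single group — weigh both effects.
O > K: relative to K, both the across-period and down-group shifts push O's electron affinity up.
S > O: this pair runs against the simple trend — see the exception note.
Br > S: period and group pull opposite ways; the across-period shift dominates (325 vs 200 kJ/mol).
Note the exception: S has a higher electron affinity than O, contrary to the simple trend — the compact 2p subshell of O repels the added electron more than S's larger 3p does.
Tabulated electron affinity (kJ/mol): O 141, S 200, K 48, Br 325.
So from highest to lowest: Br > S > O > K.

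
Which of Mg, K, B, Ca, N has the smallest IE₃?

After 2 electrons have been removed, what remains? Mg²⁺ is the bare [Ne] core; K²⁺ is already 1 electron into the core; B²⁺ still has 1 valence electron; Ca²⁺ is the bare [Ar] core; N²⁺ still has 3 valence electrons.
Usually core removal costs more than valence removal, but here the competition is close: a tightly held n=2 valence electron can cost more to remove than an n=3 core electron, so the actual values have to decide it.
Valence configurations: B²⁺ [He]2s¹, N²⁺ [He]2s²2p¹.
The numbers (kJ/mol): Mg 7733, K 4420, B 3660, Ca 4912, N 4578.
Overall IE_3 order: B < K < N < Ca < Mg.

B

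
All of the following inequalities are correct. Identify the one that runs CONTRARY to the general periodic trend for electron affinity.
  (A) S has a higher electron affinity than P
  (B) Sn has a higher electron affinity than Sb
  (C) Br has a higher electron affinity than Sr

The general trend: electron affinity increases across a period and decreases down a group.
(A) S (period 3, group 16) vs P (period 3, group 15): the stated order agrees with the simple trend.
(B) Sn (period 5, group 14) vs Sb (period 5, group 15): the stated order contradicts the simple trend.
(C) Br (period 4, group 17) vs Sr (period 5, group 2): the stated order agrees with the simple trend.
The exception is (B): adding an electron to Sb's half-filled 5p³ is unfavourable, so Sn has the more exothermic EA.

(B)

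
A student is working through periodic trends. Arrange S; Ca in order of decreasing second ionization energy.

S > Ca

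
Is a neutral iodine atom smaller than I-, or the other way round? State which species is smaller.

Forming I- adds 1 electron to I. More electron–electron repulsion in the same shell, with unchanged nuclear charge, lets the cloud expand.
An anion is larger than its parent atom: I- > I.

I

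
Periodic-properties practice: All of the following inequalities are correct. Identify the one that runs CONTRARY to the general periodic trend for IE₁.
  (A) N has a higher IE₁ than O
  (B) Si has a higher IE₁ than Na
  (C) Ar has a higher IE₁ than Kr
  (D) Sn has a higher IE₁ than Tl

The general trend: IE₁ increases across a period and decreases down a group.
(A) N (period 2, group 15) vs O (period 2, group 16): the stated order contradicts the simple trend.
(B) Si (period 3, group 14) vs Na (period 3, group 1): the stated order agrees with the simple trend.
(C) Ar (period 3, group 18) vs Kr (period 4, group 18): the stated order agrees with the simple trend.
(D) Sn (period 5, group 14) vs Tl (period 6, group 13): the stated order agrees with the simple trend.
The exception is (A): pairing an electron in O's 2p⁴ costs repulsion energy, so O ionizes more easily than half-filled N (2p³).

(A)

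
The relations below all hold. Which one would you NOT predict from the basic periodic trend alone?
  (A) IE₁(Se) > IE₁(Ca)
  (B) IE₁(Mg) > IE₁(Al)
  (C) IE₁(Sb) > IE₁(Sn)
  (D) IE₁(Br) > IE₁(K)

The general trend: IE₁ increases across a period and decreases down a group.
(A) Se (period 4, group 16) vs Ca (period 4, group 2): the stated order agrees with the simple trend.
(B) Mg (period 3, group 2) vs Al (period 3, group 13): the stated order contradicts the simple trend.
(C) Sb (period 5, group 15) vs Sn (period 5, group 14): the stated order agrees with the simple trend.
(D) Br (period 4, group 17) vs K (period 4, group 1): the stated order agrees with the simple trend.
The exception is (B): Al's single 3p electron is easier to remove than one from Mg's filled 3s².

(B)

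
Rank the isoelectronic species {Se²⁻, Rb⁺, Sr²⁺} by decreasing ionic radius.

Se²⁻ > Rb⁺ > Sr²⁺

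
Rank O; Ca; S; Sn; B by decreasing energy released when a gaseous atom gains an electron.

S > O > Sn > B > Ca

Electron affinity generally becomes more exothermic across a period toward the halogens and less exothermic down a group.
Neither a single period nor a single group — weigh both effects.
B > Ca: both effects reinforce here, so B is clearly the higher of the two.
Sn > B: the two effects oppose for this pair; the across-period effect wins (107 vs 27 kJ/mol).
O > Sn: both effects reinforce here, so O is clearly the higher of the two.
S > O: this pair runs against the simple trend — see the exception note.
Note the exception: S has a higher electron affinity than O, contrary to the simple trend — the compact 2p subshell of O repels the added electron more than S's larger 3p does.
Approximate values (kJ/mol): B 27, O 141, S 200, Ca 2, Sn 107.
So from highest to lowest: S > O > Sn > B > Ca.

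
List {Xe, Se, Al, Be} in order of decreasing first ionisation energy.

Xe > Se > Be > Al

First ionization energy rises across a period (greater Z_eff holds electrons more tightly) and falls down a group (valence electrons are farther from the nucleus).
These span different periods and groups, so the two trends combine.
Be > Al: the two effects oppose for this pair; the down-group effect wins (900 vs 578 kJ/mol).
Se > Be: the two effects oppose for this pair; the across-period effect wins (941 vs 900 kJ/mol).
Xe > Se: period and group pull opposite ways; the across-period shift dominates (1170 vs 941 kJ/mol).
For reference (kJ/mol): Be 900, Al 578, Se 941, Xe 1170.
So from highest to lowest: Xe > Se > Be > Al.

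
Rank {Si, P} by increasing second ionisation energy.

Si < P

The second ionization energy removes an electron from the +1 ion. For each element: Si⁺ still has 3 valence electrons; P⁺ still has 4 valence electrons.
All are still removing valence electrons, so compare the +1 ions as you would atoms: IE_2 generally rises across a period (higher Z_eff) and falls down a group (larger shell), subject to the usual subshell exceptions.
Valence configurations: Si⁺ [Ne]3s²3p¹, P⁺ [Ne]3s²3p².
Tabulated IE_2 (kJ/mol): Si 1577, P 1907.
Putting it together, IE_2: Si < P.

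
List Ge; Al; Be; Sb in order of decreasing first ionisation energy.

IE₁ increases left→right with effective nuclear charge and decreases top→bottom as the valence shell moves farther out.
A diagonal step moves right (one effect) and down (the opposite effect) at once.
Ge > Al: the two effects oppose for this pair; the across-period effect wins (762 vs 578 kJ/mol).
Sb > Ge: period and group pull opposite ways; the across-period shift dominates (831 vs 762 kJ/mol).
Be > Sb: the two effects oppose for this pair; the down-group effect wins (900 vs 831 kJ/mol).
Approximate values (kJ/mol): Be 900, Al 578, Ge 762, Sb 831.
So from highest to lowest: Be > Sb > Ge > Al.

Be > Sb > Ge > Al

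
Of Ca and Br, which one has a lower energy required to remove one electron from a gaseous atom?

IE₁ increases left→right with effective nuclear charge and decreases top→bottom as the valence shell moves farther out.
All lie in period 4, so first ionization energy increases left to right.
So Ca has the lower energy required to remove one electron from a gaseous atom (Ca < Br).

Ca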